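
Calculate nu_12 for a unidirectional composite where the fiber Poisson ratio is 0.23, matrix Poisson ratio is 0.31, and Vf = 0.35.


nu_12 = nu_f*Vf + nu_m*(1-Vf) = 0.23*0.35 + 0.31*0.65 = 0.282

0.282


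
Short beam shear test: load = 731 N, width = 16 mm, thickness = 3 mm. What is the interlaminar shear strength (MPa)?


ILSS = 3F/(4bh) = 3*731/(4*16*3) = 11.42 MPa

11.42 MPa


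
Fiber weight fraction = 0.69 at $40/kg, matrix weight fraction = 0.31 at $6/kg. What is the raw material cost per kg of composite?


Cost = cost_f*Wf + cost_m*Wm = 40*0.69 + 6*0.31 = $29.46/kg

$29.46/kg


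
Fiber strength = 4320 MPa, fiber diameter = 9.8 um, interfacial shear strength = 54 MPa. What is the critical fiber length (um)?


Lc = sigma_f * d / (2 * tau_i) = 4320 * 9.8 / (2 * 54) = 392.0 um

392.0 um


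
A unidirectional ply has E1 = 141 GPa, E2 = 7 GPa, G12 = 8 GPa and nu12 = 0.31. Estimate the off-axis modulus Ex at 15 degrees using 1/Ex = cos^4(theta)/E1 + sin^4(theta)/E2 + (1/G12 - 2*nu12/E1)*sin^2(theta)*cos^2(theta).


cos^4(15) = 0.870513, sin^4(15) = 0.004487, sin^2(15)*cos^2(15) = 0.0625
1/G12 - 2*nu12/E1 = 1/8 - 2*0.31/141 = 0.120603 GPa^-1
1/Ex = 0.870513/141 + 0.004487/7 + 0.120603*0.0625 = 0.0143526 GPa^-1
Ex = 69.67 GPa

69.67 GPa


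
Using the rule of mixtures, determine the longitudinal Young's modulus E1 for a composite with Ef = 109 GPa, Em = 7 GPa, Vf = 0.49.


E1 = Ef*Vf + Em*(1-Vf) = 109*0.49 + 7*0.51 = 56.98 GPa

56.98 GPa


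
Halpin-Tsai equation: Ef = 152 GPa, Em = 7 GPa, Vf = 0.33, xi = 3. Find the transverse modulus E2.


eta = (Ef/Em - 1)/(Ef/Em + xi) = (21.7143 - 1)/(21.7143 + 3) = 0.8382
E2 = Em*(1+xi*eta*Vf)/(1-eta*Vf) = 17.71 GPa

17.71 GPa


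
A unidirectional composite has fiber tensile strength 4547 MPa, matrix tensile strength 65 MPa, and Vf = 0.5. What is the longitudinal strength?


sigma_1 = sigma_f*Vf + sigma_m*(1-Vf) = 4547*0.5 + 65*0.5 = 2306.0 MPa

2306.0 MPa


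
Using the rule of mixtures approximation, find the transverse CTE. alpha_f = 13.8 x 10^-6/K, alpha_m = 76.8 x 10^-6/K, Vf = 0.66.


alpha_2 = alpha_f*Vf + alpha_m*(1-Vf) = 13.8*0.66 + 76.8*0.34 = 35.2 x 10^-6/K

35.2 x 10^-6/K


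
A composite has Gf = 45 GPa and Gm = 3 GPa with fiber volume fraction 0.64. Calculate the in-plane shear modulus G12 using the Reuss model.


1/G12 = Vf/Gf + (1-Vf)/Gm = 0.64/45 + 0.36/3
G12 = 7.45 GPa

7.45 GPa


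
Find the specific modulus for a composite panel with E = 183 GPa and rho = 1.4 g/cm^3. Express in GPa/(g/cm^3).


Specific stiffness = E/rho = 183/1.4 = 130.7 GPa/(g/cm^3)

130.7 GPa/(g/cm^3)


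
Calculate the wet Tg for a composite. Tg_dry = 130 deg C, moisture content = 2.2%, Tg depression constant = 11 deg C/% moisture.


Tg_wet = Tg_dry - k*moisture = 130 - 11*2.2 = 105.8 deg C

105.8 deg C


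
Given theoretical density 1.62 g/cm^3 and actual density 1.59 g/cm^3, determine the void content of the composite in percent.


Void% = (rho_theo - rho_actual)/rho_theo * 100 = (1.62 - 1.59)/1.62 * 100 = 1.85%

1.85%


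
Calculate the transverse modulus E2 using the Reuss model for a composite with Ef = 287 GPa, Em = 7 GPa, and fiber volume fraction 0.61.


1/E2 = Vf/Ef + (1-Vf)/Em = 0.61/287 + 0.39/7
E2 = 17.29 GPa

17.29 GPa


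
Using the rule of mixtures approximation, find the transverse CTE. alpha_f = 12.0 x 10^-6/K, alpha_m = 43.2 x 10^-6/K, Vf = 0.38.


alpha_2 = alpha_f*Vf + alpha_m*(1-Vf) = 12.0*0.38 + 43.2*0.62 = 31.3 x 10^-6/K

31.3 x 10^-6/K


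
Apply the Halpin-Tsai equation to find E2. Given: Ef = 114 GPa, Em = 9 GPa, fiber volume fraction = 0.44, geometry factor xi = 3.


eta = (Ef/Em - 1)/(Ef/Em + xi) = (12.6667 - 1)/(12.6667 + 3) = 0.7447
E2 = Em*(1+xi*eta*Vf)/(1-eta*Vf) = 26.54 GPa

26.54 GPa


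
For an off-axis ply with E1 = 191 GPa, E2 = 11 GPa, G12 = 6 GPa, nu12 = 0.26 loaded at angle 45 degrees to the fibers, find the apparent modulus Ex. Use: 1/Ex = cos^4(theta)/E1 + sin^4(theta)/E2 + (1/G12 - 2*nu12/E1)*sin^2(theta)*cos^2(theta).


cos^4(45) = 0.25, sin^4(45) = 0.25, sin^2(45)*cos^2(45) = 0.25
1/G12 - 2*nu12/E1 = 1/6 - 2*0.26/191 = 0.163944 GPa^-1
1/Ex = 0.25/191 + 0.25/11 + 0.163944*0.25 = 0.0650222 GPa^-1
Ex = 15.38 GPa

15.38 GPa


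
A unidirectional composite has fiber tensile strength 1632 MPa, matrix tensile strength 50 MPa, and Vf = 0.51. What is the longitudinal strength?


sigma_1 = sigma_f*Vf + sigma_m*(1-Vf) = 1632*0.51 + 50*0.49 = 856.8 MPa

856.8 MPa


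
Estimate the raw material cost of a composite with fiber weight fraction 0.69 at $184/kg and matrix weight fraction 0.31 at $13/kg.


Cost = cost_f*Wf + cost_m*Wm = 184*0.69 + 13*0.31 = $130.99/kg

$130.99/kg


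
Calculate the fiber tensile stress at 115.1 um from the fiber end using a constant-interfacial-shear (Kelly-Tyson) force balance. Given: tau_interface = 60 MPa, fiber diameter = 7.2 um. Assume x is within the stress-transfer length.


Force balance: sigma_f * (pi*d^2/4) = tau * (pi*d) * x  ->  sigma_f = 4 * tau * x / d
sigma_f = 4 * 60 * 115.1 / 7.2 = 3836.7 MPa

3836.7 MPa


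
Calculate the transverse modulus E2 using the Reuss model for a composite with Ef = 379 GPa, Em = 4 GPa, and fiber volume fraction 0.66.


1/E2 = Vf/Ef + (1-Vf)/Em = 0.66/379 + 0.34/4
E2 = 11.53 GPa

11.53 GPa


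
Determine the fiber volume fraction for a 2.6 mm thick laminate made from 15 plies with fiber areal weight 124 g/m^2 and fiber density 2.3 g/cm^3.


Vf = n * FAW / (rho_f * h * 1000) = 15 * 124 / (2.3 * 2.6 * 1000) = 0.311

0.311


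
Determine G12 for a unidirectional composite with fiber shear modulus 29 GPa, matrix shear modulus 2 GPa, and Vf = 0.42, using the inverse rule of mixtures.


1/G12 = Vf/Gf + (1-Vf)/Gm = 0.42/29 + 0.58/2
G12 = 3.28 GPa

3.28 GPa


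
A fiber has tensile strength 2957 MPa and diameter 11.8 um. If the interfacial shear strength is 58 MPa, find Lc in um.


Lc = sigma_f * d / (2 * tau_i) = 2957 * 11.8 / (2 * 58) = 300.8 um

300.8 um


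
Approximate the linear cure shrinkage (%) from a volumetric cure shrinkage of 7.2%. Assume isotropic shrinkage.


Linear shrinkage ≈ vol_shrink/3 = 7.2/3 = 2.4%

2.4%


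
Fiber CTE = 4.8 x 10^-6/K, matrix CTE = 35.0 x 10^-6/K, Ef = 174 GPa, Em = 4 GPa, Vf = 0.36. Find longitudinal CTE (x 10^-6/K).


E1 = Ef*Vf + Em*(1-Vf) = 65.2
alpha_1 = (alpha_f*Ef*Vf + alpha_m*Em*(1-Vf))/E1 = 5.99 x 10^-6/K

5.99 x 10^-6/K


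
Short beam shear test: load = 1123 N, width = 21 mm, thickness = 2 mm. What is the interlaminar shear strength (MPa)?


ILSS = 3F/(4bh) = 3*1123/(4*21*2) = 20.05 MPa

20.05 MPa


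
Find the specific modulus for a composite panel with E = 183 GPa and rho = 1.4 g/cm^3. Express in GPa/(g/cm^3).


Specific stiffness = E/rho = 183/1.4 = 130.7 GPa/(g/cm^3)

130.7 GPa/(g/cm^3)


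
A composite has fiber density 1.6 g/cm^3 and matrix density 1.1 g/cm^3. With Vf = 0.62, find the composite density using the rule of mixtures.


rho_c = rho_f*Vf + rho_m*(1-Vf) = 1.6*0.62 + 1.1*0.38 = 1.41 g/cm^3

1.41 g/cm^3


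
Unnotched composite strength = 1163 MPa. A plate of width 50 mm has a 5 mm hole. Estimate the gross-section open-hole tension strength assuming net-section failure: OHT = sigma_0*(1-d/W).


OHT = sigma_0*(1-d/W) = 1163*(1-5/50) = 1046.7 MPa

1046.7 MPa


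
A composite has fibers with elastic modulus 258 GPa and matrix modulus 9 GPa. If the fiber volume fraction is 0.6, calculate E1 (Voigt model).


E1 = Ef*Vf + Em*(1-Vf) = 258*0.6 + 9*0.4 = 158.4 GPa

158.4 GPa


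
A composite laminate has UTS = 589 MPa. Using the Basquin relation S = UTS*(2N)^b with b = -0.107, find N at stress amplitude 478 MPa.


N = 0.5 * (S/UTS)^(1/b) = 0.5 * (478/589)^(1/-0.107) = 3.5198 cycles

3.5198 cycles


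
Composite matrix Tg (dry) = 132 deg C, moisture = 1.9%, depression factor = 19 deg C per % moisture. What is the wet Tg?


Tg_wet = Tg_dry - k*moisture = 132 - 19*1.9 = 95.9 deg C

95.9 deg C


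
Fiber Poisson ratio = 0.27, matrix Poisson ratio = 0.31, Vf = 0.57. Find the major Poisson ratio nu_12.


nu_12 = nu_f*Vf + nu_m*(1-Vf) = 0.27*0.57 + 0.31*0.43 = 0.2872

0.2872


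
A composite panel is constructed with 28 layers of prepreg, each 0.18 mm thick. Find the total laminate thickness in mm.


h = n * t_ply = 28 * 0.18 = 5.04 mm

5.04 mm


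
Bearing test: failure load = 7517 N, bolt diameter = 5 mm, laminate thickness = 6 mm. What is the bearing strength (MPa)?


sigma_br = F/(d*h) = 7517/(5*6) = 250.6 MPa

250.6 MPa


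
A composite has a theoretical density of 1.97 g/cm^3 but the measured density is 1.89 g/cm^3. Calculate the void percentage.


Void% = (rho_theo - rho_actual)/rho_theo * 100 = (1.97 - 1.89)/1.97 * 100 = 4.06%

4.06%


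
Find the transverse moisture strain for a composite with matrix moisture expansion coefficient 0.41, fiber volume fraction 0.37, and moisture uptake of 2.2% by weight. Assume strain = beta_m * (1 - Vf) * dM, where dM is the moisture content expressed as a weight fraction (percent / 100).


dM = 2.2/100 = 0.022
strain = beta_m * (1-Vf) * dM = 0.41 * 0.63 * 0.022 = 0.0056826

0.0056826


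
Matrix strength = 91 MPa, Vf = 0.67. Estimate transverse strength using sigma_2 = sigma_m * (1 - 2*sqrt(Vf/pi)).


factor = 1 - 2*sqrt(0.67/pi) = 0.0764
sigma_2 = 91 * 0.0764 = 6.95 MPa

6.95 MPa


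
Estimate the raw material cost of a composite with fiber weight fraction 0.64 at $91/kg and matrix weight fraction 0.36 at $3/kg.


Cost = cost_f*Wf + cost_m*Wm = 91*0.64 + 3*0.36 = $59.32/kg

$59.32/kg


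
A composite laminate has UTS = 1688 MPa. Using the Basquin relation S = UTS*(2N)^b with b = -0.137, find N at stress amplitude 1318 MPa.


N = 0.5 * (S/UTS)^(1/b) = 0.5 * (1318/1688)^(1/-0.137) = 3.0432 cycles

3.0432 cycles


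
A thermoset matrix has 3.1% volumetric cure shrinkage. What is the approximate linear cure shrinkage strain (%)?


Linear shrinkage ≈ vol_shrink/3 = 3.1/3 = 1.033%

1.033%


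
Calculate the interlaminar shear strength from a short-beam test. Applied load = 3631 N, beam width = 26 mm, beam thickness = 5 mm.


ILSS = 3F/(4bh) = 3*3631/(4*26*5) = 20.95 MPa

20.95 MPa


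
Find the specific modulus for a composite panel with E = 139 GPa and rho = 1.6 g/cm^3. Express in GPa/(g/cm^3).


Specific stiffness = E/rho = 139/1.6 = 86.9 GPa/(g/cm^3)

86.9 GPa/(g/cm^3)


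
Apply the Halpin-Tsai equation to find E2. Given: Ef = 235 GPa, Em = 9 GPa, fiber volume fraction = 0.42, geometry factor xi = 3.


eta = (Ef/Em - 1)/(Ef/Em + xi) = (26.1111 - 1)/(26.1111 + 3) = 0.8626
E2 = Em*(1+xi*eta*Vf)/(1-eta*Vf) = 29.45 GPa

29.45 GPa


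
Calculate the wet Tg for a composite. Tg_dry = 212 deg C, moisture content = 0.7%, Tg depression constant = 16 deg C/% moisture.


Tg_wet = Tg_dry - k*moisture = 212 - 16*0.7 = 200.8 deg C

200.8 deg C


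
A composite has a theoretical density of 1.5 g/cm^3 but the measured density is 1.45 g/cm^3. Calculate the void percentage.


Void% = (rho_theo - rho_actual)/rho_theo * 100 = (1.5 - 1.45)/1.5 * 100 = 3.33%

3.33%


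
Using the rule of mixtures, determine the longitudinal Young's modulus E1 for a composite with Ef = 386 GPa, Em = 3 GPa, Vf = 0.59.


E1 = Ef*Vf + Em*(1-Vf) = 386*0.59 + 3*0.41 = 228.97 GPa

228.97 GPa


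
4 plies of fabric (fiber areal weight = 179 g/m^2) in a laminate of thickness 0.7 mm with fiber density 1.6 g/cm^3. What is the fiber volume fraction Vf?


Vf = n * FAW / (rho_f * h * 1000) = 4 * 179 / (1.6 * 0.7 * 1000) = 0.6393

0.6393


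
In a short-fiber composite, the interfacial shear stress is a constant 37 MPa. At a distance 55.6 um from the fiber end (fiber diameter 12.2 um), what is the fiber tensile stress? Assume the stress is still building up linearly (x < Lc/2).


Force balance: sigma_f * (pi*d^2/4) = tau * (pi*d) * x  ->  sigma_f = 4 * tau * x / d
sigma_f = 4 * 37 * 55.6 / 12.2 = 674.5 MPa

674.5 MPa


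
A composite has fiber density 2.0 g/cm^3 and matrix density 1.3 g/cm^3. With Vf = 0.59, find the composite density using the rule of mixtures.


rho_c = rho_f*Vf + rho_m*(1-Vf) = 2.0*0.59 + 1.3*0.41 = 1.713 g/cm^3

1.713 g/cm^3


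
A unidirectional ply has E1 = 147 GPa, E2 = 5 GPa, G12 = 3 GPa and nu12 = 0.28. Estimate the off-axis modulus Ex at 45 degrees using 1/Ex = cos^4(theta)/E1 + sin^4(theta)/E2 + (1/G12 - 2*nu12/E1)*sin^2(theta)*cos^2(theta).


cos^4(45) = 0.25, sin^4(45) = 0.25, sin^2(45)*cos^2(45) = 0.25
1/G12 - 2*nu12/E1 = 1/3 - 2*0.28/147 = 0.329524 GPa^-1
1/Ex = 0.25/147 + 0.25/5 + 0.329524*0.25 = 0.1340816 GPa^-1
Ex = 7.46 GPa

7.46 GPa


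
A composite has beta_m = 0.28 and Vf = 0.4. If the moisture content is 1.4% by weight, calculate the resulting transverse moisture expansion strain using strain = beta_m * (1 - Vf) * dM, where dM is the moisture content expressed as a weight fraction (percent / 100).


dM = 1.4/100 = 0.014
strain = beta_m * (1-Vf) * dM = 0.28 * 0.6 * 0.014 = 0.002352

0.002352


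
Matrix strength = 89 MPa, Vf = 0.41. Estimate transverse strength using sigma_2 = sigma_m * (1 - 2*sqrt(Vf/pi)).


factor = 1 - 2*sqrt(0.41/pi) = 0.2775
sigma_2 = 89 * 0.2775 = 24.7 MPa

24.7 MPa


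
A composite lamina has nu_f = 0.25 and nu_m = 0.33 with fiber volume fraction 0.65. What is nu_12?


nu_12 = nu_f*Vf + nu_m*(1-Vf) = 0.25*0.65 + 0.33*0.35 = 0.278

0.278


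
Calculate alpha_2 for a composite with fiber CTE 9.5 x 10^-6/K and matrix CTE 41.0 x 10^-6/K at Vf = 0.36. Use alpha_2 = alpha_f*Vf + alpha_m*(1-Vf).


alpha_2 = alpha_f*Vf + alpha_m*(1-Vf) = 9.5*0.36 + 41.0*0.64 = 29.7 x 10^-6/K

29.7 x 10^-6/K


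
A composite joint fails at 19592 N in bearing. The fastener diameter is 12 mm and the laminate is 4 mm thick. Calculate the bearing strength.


sigma_br = F/(d*h) = 19592/(12*4) = 408.2 MPa

408.2 MPa


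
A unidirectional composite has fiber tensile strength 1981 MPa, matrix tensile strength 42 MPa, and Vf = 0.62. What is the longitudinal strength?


sigma_1 = sigma_f*Vf + sigma_m*(1-Vf) = 1981*0.62 + 42*0.38 = 1244.2 MPa

1244.2 MPa


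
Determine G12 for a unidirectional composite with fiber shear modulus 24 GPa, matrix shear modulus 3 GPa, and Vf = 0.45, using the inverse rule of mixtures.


1/G12 = Vf/Gf + (1-Vf)/Gm = 0.45/24 + 0.55/3
G12 = 4.95 GPa

4.95 GPa


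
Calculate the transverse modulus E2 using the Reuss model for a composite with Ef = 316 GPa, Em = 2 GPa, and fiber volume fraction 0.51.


1/E2 = Vf/Ef + (1-Vf)/Em = 0.51/316 + 0.49/2
E2 = 4.05 GPa

4.05 GPa


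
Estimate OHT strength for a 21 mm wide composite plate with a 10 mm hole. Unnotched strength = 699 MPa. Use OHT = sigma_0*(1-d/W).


OHT = sigma_0*(1-d/W) = 699*(1-10/21) = 366.1 MPa

366.1 MPa


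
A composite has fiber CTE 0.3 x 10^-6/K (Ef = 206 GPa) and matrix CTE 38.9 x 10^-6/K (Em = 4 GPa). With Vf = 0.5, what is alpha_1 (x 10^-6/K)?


E1 = Ef*Vf + Em*(1-Vf) = 105.0
alpha_1 = (alpha_f*Ef*Vf + alpha_m*Em*(1-Vf))/E1 = 1.04 x 10^-6/K

1.04 x 10^-6/K


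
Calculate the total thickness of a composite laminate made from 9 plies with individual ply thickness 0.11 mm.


h = n * t_ply = 9 * 0.11 = 0.99 mm

0.99 mm


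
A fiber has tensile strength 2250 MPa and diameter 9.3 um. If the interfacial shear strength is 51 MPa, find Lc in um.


Lc = sigma_f * d / (2 * tau_i) = 2250 * 9.3 / (2 * 51) = 205.1 um

205.1 um


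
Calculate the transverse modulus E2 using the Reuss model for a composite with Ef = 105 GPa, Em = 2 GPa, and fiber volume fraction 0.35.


1/E2 = Vf/Ef + (1-Vf)/Em = 0.35/105 + 0.65/2
E2 = 3.05 GPa

3.05 GPa


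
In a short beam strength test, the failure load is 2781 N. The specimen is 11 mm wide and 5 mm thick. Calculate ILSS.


ILSS = 3F/(4bh) = 3*2781/(4*11*5) = 37.92 MPa

37.92 MPa


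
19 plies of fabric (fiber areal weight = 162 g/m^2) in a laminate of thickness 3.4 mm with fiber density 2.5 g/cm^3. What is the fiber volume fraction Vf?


Vf = n * FAW / (rho_f * h * 1000) = 19 * 162 / (2.5 * 3.4 * 1000) = 0.3621

0.3621


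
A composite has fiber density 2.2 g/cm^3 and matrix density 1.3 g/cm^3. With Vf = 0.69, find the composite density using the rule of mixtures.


rho_c = rho_f*Vf + rho_m*(1-Vf) = 2.2*0.69 + 1.3*0.31 = 1.921 g/cm^3

1.921 g/cm^3


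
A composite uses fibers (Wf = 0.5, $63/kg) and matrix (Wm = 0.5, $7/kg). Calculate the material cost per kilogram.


Cost = cost_f*Wf + cost_m*Wm = 63*0.5 + 7*0.5 = $35.0/kg

$35.0/kg


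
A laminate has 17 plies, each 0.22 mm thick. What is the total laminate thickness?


h = n * t_ply = 17 * 0.22 = 3.74 mm

3.74 mm


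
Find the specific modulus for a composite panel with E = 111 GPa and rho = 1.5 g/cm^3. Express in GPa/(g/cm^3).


Specific stiffness = E/rho = 111/1.5 = 74.0 GPa/(g/cm^3)

74.0 GPa/(g/cm^3)


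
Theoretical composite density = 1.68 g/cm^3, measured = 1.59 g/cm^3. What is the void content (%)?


Void% = (rho_theo - rho_actual)/rho_theo * 100 = (1.68 - 1.59)/1.68 * 100 = 5.36%

5.36%


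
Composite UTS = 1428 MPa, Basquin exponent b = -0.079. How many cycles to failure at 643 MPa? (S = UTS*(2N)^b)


N = 0.5 * (S/UTS)^(1/b) = 0.5 * (643/1428)^(1/-0.079) = 12169.2584 cycles

12169.2584 cycles


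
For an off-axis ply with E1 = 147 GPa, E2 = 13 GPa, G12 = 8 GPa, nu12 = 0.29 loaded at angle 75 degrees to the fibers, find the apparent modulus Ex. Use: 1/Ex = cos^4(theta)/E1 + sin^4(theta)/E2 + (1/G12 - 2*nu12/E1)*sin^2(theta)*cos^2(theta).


cos^4(75) = 0.004487, sin^4(75) = 0.870513, sin^2(75)*cos^2(75) = 0.0625
1/G12 - 2*nu12/E1 = 1/8 - 2*0.29/147 = 0.121054 GPa^-1
1/Ex = 0.004487/147 + 0.870513/13 + 0.121054*0.0625 = 0.0745589 GPa^-1
Ex = 13.41 GPa

13.41 GPa


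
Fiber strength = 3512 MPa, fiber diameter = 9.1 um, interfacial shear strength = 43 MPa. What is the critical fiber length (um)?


Lc = sigma_f * d / (2 * tau_i) = 3512 * 9.1 / (2 * 43) = 371.6 um

371.6 um


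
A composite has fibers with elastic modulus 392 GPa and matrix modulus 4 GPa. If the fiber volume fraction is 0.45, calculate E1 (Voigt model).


E1 = Ef*Vf + Em*(1-Vf) = 392*0.45 + 4*0.55 = 178.6 GPa

178.6 GPa


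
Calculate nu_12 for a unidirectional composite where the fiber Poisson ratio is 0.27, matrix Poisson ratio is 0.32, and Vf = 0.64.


nu_12 = nu_f*Vf + nu_m*(1-Vf) = 0.27*0.64 + 0.32*0.36 = 0.288

0.288


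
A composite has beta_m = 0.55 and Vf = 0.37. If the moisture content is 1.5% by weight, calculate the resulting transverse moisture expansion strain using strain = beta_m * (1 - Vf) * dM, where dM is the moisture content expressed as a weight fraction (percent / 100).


dM = 1.5/100 = 0.015
strain = beta_m * (1-Vf) * dM = 0.55 * 0.63 * 0.015 = 0.0051975

0.0051975


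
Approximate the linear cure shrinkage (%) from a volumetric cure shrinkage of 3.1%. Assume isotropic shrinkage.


Linear shrinkage ≈ vol_shrink/3 = 3.1/3 = 1.033%

1.033%


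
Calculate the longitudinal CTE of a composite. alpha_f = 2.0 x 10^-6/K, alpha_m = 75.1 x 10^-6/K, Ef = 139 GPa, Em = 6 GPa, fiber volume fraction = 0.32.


E1 = Ef*Vf + Em*(1-Vf) = 48.56
alpha_1 = (alpha_f*Ef*Vf + alpha_m*Em*(1-Vf))/E1 = 8.14 x 10^-6/K

8.14 x 10^-6/K


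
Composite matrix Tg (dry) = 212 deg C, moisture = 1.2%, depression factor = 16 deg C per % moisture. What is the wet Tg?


Tg_wet = Tg_dry - k*moisture = 212 - 16*1.2 = 192.8 deg C

192.8 deg C


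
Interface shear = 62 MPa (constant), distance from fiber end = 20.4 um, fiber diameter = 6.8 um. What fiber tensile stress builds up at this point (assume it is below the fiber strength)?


Force balance: sigma_f * (pi*d^2/4) = tau * (pi*d) * x  ->  sigma_f = 4 * tau * x / d
sigma_f = 4 * 62 * 20.4 / 6.8 = 744.0 MPa

744.0 MPa


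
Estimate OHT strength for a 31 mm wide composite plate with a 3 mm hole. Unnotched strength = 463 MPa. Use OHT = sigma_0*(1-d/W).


OHT = sigma_0*(1-d/W) = 463*(1-3/31) = 418.2 MPa

418.2 MPa


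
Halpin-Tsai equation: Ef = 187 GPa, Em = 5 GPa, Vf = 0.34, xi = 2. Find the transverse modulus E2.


eta = (Ef/Em - 1)/(Ef/Em + xi) = (37.4 - 1)/(37.4 + 2) = 0.9239
E2 = Em*(1+xi*eta*Vf)/(1-eta*Vf) = 11.87 GPa

11.87 GPa


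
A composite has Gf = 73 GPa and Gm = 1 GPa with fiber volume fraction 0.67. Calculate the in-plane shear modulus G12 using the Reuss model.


1/G12 = Vf/Gf + (1-Vf)/Gm = 0.67/73 + 0.33/1
G12 = 2.95 GPa

2.95 GPa


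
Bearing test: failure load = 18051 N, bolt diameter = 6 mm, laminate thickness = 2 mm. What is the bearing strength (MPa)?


sigma_br = F/(d*h) = 18051/(6*2) = 1504.3 MPa

1504.3 MPa


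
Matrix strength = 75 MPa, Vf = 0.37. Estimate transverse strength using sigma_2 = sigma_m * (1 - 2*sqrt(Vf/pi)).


factor = 1 - 2*sqrt(0.37/pi) = 0.3136
sigma_2 = 75 * 0.3136 = 23.52 MPa

23.52 MPa


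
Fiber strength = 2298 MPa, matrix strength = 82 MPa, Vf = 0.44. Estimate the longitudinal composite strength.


sigma_1 = sigma_f*Vf + sigma_m*(1-Vf) = 2298*0.44 + 82*0.56 = 1057.0 MPa

1057.0 MPa


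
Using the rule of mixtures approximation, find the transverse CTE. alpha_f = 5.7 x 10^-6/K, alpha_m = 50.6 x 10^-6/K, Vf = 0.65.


alpha_2 = alpha_f*Vf + alpha_m*(1-Vf) = 5.7*0.65 + 50.6*0.35 = 21.4 x 10^-6/K

21.4 x 10^-6/K


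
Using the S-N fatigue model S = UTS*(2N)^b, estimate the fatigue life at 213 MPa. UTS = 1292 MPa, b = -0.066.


N = 0.5 * (S/UTS)^(1/b) = 0.5 * (213/1292)^(1/-0.066) = 3.6377e+11 cycles

3.6377e+11 cycles


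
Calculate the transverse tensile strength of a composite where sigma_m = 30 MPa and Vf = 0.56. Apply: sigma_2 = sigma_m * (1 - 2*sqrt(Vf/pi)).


factor = 1 - 2*sqrt(0.56/pi) = 0.1556
sigma_2 = 30 * 0.1556 = 4.67 MPa

4.67 MPa


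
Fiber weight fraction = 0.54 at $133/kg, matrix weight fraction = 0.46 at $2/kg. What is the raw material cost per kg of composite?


Cost = cost_f*Wf + cost_m*Wm = 133*0.54 + 2*0.46 = $72.74/kg

$72.74/kg


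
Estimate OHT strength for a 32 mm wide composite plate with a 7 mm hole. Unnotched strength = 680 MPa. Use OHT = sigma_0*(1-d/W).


OHT = sigma_0*(1-d/W) = 680*(1-7/32) = 531.3 MPa

531.3 MPa


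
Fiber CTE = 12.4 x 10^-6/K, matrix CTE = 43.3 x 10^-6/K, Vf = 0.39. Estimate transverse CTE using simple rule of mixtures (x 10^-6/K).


alpha_2 = alpha_f*Vf + alpha_m*(1-Vf) = 12.4*0.39 + 43.3*0.61 = 31.2 x 10^-6/K

31.2 x 10^-6/K


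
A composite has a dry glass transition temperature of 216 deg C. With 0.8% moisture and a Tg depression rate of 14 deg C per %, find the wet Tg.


Tg_wet = Tg_dry - k*moisture = 216 - 14*0.8 = 204.8 deg C

204.8 deg C


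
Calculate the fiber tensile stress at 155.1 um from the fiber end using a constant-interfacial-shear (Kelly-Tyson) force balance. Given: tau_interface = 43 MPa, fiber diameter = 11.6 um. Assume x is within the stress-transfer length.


Force balance: sigma_f * (pi*d^2/4) = tau * (pi*d) * x  ->  sigma_f = 4 * tau * x / d
sigma_f = 4 * 43 * 155.1 / 11.6 = 2299.8 MPa

2299.8 MPa


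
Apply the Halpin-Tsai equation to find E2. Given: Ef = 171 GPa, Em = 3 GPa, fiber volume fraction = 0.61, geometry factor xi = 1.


eta = (Ef/Em - 1)/(Ef/Em + xi) = (57.0 - 1)/(57.0 + 1) = 0.9655
E2 = Em*(1+xi*eta*Vf)/(1-eta*Vf) = 11.6 GPa

11.6 GPa


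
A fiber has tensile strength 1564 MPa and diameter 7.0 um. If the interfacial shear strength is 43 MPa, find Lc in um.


Lc = sigma_f * d / (2 * tau_i) = 1564 * 7.0 / (2 * 43) = 127.3 um

127.3 um


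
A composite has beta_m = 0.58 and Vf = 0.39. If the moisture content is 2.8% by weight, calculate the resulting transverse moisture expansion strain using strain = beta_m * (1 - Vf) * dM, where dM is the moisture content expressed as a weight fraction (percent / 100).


dM = 2.8/100 = 0.028
strain = beta_m * (1-Vf) * dM = 0.58 * 0.61 * 0.028 = 0.0099064

0.0099064


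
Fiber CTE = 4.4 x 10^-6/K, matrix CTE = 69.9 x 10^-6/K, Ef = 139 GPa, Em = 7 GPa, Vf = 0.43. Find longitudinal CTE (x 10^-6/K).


E1 = Ef*Vf + Em*(1-Vf) = 63.76
alpha_1 = (alpha_f*Ef*Vf + alpha_m*Em*(1-Vf))/E1 = 8.5 x 10^-6/K

8.5 x 10^-6/K


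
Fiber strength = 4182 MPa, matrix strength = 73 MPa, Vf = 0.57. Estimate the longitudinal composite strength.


sigma_1 = sigma_f*Vf + sigma_m*(1-Vf) = 4182*0.57 + 73*0.43 = 2415.1 MPa

2415.1 MPa


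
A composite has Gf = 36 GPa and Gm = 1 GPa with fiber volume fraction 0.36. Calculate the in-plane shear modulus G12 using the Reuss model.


1/G12 = Vf/Gf + (1-Vf)/Gm = 0.36/36 + 0.64/1
G12 = 1.54 GPa

1.54 GPa


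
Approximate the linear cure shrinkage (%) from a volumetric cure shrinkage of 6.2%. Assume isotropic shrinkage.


Linear shrinkage ≈ vol_shrink/3 = 6.2/3 = 2.067%

2.067%


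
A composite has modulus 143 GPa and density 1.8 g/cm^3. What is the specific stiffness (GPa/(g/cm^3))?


Specific stiffness = E/rho = 143/1.8 = 79.4 GPa/(g/cm^3)

79.4 GPa/(g/cm^3)


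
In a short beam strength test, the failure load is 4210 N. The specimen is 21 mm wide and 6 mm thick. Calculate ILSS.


ILSS = 3F/(4bh) = 3*4210/(4*21*6) = 25.06 MPa

25.06 MPa


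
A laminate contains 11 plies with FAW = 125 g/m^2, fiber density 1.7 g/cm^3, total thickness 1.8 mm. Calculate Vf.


Vf = n * FAW / (rho_f * h * 1000) = 11 * 125 / (1.7 * 1.8 * 1000) = 0.4493

0.4493


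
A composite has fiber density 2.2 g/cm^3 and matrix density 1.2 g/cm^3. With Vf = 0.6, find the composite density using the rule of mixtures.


rho_c = rho_f*Vf + rho_m*(1-Vf) = 2.2*0.6 + 1.2*0.4 = 1.8 g/cm^3

1.8 g/cm^3


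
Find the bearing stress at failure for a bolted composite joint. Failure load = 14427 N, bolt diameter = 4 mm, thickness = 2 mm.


sigma_br = F/(d*h) = 14427/(4*2) = 1803.4 MPa

1803.4 MPa


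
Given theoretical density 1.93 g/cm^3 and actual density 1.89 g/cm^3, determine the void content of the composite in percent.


Void% = (rho_theo - rho_actual)/rho_theo * 100 = (1.93 - 1.89)/1.93 * 100 = 2.07%

2.07%


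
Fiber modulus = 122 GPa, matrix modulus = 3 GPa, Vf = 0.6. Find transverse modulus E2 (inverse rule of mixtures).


1/E2 = Vf/Ef + (1-Vf)/Em = 0.6/122 + 0.4/3
E2 = 7.23 GPa

7.23 GPa


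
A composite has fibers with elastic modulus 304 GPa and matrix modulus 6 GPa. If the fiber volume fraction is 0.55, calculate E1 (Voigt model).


E1 = Ef*Vf + Em*(1-Vf) = 304*0.55 + 6*0.45 = 169.9 GPa

169.9 GPa


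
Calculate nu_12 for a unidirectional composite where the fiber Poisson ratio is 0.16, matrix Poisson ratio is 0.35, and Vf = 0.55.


nu_12 = nu_f*Vf + nu_m*(1-Vf) = 0.16*0.55 + 0.35*0.45 = 0.2455

0.2455


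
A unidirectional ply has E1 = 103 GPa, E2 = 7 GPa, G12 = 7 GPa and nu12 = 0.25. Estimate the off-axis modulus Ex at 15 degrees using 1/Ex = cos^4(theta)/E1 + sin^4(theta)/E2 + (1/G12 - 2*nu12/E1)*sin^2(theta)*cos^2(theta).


cos^4(15) = 0.870513, sin^4(15) = 0.004487, sin^2(15)*cos^2(15) = 0.0625
1/G12 - 2*nu12/E1 = 1/7 - 2*0.25/103 = 0.138003 GPa^-1
1/Ex = 0.870513/103 + 0.004487/7 + 0.138003*0.0625 = 0.0177178 GPa^-1
Ex = 56.44 GPa

56.44 GPa


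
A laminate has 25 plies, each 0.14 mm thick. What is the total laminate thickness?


h = n * t_ply = 25 * 0.14 = 3.5 mm

3.5 mm


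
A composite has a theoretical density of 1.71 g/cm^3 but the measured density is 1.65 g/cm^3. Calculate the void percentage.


Void% = (rho_theo - rho_actual)/rho_theo * 100 = (1.71 - 1.65)/1.71 * 100 = 3.51%

3.51%


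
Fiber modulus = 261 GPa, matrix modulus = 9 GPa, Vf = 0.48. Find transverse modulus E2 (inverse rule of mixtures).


1/E2 = Vf/Ef + (1-Vf)/Em = 0.48/261 + 0.52/9
E2 = 16.77 GPa

16.77 GPa


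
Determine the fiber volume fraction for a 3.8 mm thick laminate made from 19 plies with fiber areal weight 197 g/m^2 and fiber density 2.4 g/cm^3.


Vf = n * FAW / (rho_f * h * 1000) = 19 * 197 / (2.4 * 3.8 * 1000) = 0.4104

0.4104


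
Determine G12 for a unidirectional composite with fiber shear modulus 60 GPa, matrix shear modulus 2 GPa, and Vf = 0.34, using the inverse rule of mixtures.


1/G12 = Vf/Gf + (1-Vf)/Gm = 0.34/60 + 0.66/2
G12 = 2.98 GPa

2.98 GPa


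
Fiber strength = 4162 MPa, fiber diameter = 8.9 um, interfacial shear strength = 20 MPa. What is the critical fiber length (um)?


Lc = sigma_f * d / (2 * tau_i) = 4162 * 8.9 / (2 * 20) = 926.0 um

926.0 um


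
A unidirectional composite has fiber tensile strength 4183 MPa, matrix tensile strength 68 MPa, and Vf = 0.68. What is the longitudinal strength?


sigma_1 = sigma_f*Vf + sigma_m*(1-Vf) = 4183*0.68 + 68*0.32 = 2866.2 MPa

2866.2 MPa


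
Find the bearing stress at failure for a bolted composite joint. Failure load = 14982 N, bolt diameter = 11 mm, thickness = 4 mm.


sigma_br = F/(d*h) = 14982/(11*4) = 340.5 MPa

340.5 MPa


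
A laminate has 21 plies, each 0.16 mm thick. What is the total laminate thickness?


h = n * t_ply = 21 * 0.16 = 3.36 mm

3.36 mm


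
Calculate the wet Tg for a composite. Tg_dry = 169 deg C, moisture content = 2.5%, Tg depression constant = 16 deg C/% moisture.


Tg_wet = Tg_dry - k*moisture = 169 - 16*2.5 = 129.0 deg C

129.0 deg C


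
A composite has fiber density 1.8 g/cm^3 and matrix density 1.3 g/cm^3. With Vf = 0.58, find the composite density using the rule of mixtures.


rho_c = rho_f*Vf + rho_m*(1-Vf) = 1.8*0.58 + 1.3*0.42 = 1.59 g/cm^3

1.59 g/cm^3


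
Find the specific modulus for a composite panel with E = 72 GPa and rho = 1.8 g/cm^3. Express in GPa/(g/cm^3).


Specific stiffness = E/rho = 72/1.8 = 40.0 GPa/(g/cm^3)

40.0 GPa/(g/cm^3)


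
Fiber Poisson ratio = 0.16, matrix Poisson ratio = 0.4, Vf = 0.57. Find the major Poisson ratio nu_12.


nu_12 = nu_f*Vf + nu_m*(1-Vf) = 0.16*0.57 + 0.4*0.43 = 0.2632

0.2632


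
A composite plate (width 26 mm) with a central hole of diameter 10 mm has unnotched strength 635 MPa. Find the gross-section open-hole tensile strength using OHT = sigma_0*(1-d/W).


OHT = sigma_0*(1-d/W) = 635*(1-10/26) = 390.8 MPa

390.8 MPa


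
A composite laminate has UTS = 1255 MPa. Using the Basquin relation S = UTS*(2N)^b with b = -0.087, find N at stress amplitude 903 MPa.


N = 0.5 * (S/UTS)^(1/b) = 0.5 * (903/1255)^(1/-0.087) = 21.9858 cycles

21.9858 cycles


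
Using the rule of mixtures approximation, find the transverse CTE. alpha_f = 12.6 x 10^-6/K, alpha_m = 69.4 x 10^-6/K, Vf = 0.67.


alpha_2 = alpha_f*Vf + alpha_m*(1-Vf) = 12.6*0.67 + 69.4*0.33 = 31.3 x 10^-6/K

31.3 x 10^-6/K


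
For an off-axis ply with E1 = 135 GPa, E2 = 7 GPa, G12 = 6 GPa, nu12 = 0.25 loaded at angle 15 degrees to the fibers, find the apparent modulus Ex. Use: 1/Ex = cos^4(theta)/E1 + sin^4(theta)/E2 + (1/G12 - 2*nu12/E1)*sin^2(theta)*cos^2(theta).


cos^4(15) = 0.870513, sin^4(15) = 0.004487, sin^2(15)*cos^2(15) = 0.0625
1/G12 - 2*nu12/E1 = 1/6 - 2*0.25/135 = 0.162963 GPa^-1
1/Ex = 0.870513/135 + 0.004487/7 + 0.162963*0.0625 = 0.0172745 GPa^-1
Ex = 57.89 GPa

57.89 GPa


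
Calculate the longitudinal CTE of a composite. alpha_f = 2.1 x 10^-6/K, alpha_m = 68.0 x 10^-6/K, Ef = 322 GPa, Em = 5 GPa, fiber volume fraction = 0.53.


E1 = Ef*Vf + Em*(1-Vf) = 173.01
alpha_1 = (alpha_f*Ef*Vf + alpha_m*Em*(1-Vf))/E1 = 3.0 x 10^-6/K

3.0 x 10^-6/K


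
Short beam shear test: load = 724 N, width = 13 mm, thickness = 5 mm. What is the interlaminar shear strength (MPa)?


ILSS = 3F/(4bh) = 3*724/(4*13*5) = 8.35 MPa

8.35 MPa


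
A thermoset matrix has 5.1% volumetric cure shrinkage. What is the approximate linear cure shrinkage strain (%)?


Linear shrinkage ≈ vol_shrink/3 = 5.1/3 = 1.7%

1.7%


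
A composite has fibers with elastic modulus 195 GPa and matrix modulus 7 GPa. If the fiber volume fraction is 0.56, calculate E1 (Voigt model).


E1 = Ef*Vf + Em*(1-Vf) = 195*0.56 + 7*0.44 = 112.28 GPa

112.28 GPa


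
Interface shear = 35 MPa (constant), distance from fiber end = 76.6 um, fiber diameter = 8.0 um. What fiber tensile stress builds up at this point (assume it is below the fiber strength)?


Force balance: sigma_f * (pi*d^2/4) = tau * (pi*d) * x  ->  sigma_f = 4 * tau * x / d
sigma_f = 4 * 35 * 76.6 / 8.0 = 1340.5 MPa

1340.5 MPa


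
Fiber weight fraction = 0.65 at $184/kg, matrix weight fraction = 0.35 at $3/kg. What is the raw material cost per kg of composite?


Cost = cost_f*Wf + cost_m*Wm = 184*0.65 + 3*0.35 = $120.65/kg

$120.65/kg


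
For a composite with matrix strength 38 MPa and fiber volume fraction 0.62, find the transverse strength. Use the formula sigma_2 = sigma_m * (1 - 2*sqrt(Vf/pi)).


factor = 1 - 2*sqrt(0.62/pi) = 0.1115
sigma_2 = 38 * 0.1115 = 4.24 MPa

4.24 MPa


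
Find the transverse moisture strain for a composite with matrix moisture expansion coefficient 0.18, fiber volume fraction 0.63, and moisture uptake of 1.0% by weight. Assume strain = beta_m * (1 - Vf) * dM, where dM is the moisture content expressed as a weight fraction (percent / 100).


dM = 1.0/100 = 0.01
strain = beta_m * (1-Vf) * dM = 0.18 * 0.37 * 0.01 = 0.000666

0.000666


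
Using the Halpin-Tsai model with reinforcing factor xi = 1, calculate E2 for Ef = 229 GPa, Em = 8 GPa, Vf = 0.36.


eta = (Ef/Em - 1)/(Ef/Em + xi) = (28.625 - 1)/(28.625 + 1) = 0.9325
E2 = Em*(1+xi*eta*Vf)/(1-eta*Vf) = 16.09 GPa

16.09 GPa


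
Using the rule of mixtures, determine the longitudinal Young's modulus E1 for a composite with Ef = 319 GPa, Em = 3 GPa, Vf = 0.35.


E1 = Ef*Vf + Em*(1-Vf) = 319*0.35 + 3*0.65 = 113.6 GPa

113.6 GPa


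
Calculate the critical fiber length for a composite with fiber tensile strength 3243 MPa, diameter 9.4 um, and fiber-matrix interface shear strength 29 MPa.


Lc = sigma_f * d / (2 * tau_i) = 3243 * 9.4 / (2 * 29) = 525.6 um

525.6 um


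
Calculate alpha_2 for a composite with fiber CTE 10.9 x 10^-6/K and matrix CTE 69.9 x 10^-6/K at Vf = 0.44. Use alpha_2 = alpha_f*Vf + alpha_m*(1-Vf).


alpha_2 = alpha_f*Vf + alpha_m*(1-Vf) = 10.9*0.44 + 69.9*0.56 = 43.9 x 10^-6/K

43.9 x 10^-6/K


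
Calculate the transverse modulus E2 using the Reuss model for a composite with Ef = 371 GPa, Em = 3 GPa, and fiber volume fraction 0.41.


1/E2 = Vf/Ef + (1-Vf)/Em = 0.41/371 + 0.59/3
E2 = 5.06 GPa

5.06 GPa


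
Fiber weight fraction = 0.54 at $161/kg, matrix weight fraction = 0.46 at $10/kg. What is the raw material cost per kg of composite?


Cost = cost_f*Wf + cost_m*Wm = 161*0.54 + 10*0.46 = $91.54/kg

$91.54/kg


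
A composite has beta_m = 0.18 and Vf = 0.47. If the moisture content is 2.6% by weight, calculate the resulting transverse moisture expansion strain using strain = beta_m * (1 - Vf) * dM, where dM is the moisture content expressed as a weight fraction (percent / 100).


dM = 2.6/100 = 0.026
strain = beta_m * (1-Vf) * dM = 0.18 * 0.53 * 0.026 = 0.0024804

0.0024804


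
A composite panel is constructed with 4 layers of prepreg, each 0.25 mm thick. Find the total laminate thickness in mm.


h = n * t_ply = 4 * 0.25 = 1.0 mm

1.0 mm


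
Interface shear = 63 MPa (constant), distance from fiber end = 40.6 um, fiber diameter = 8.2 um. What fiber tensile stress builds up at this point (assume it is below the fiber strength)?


Force balance: sigma_f * (pi*d^2/4) = tau * (pi*d) * x  ->  sigma_f = 4 * tau * x / d
sigma_f = 4 * 63 * 40.6 / 8.2 = 1247.7 MPa

1247.7 MPa


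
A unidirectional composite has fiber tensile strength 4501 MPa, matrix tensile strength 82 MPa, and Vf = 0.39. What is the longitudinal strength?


sigma_1 = sigma_f*Vf + sigma_m*(1-Vf) = 4501*0.39 + 82*0.61 = 1805.4 MPa

1805.4 MPa


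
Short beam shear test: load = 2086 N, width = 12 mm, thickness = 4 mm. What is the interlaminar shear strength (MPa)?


ILSS = 3F/(4bh) = 3*2086/(4*12*4) = 32.59 MPa

32.59 MPa


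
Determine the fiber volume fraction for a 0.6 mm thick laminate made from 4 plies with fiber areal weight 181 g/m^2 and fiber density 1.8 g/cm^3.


Vf = n * FAW / (rho_f * h * 1000) = 4 * 181 / (1.8 * 0.6 * 1000) = 0.6704

0.6704


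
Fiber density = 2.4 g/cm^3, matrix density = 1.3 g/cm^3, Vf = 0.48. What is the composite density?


rho_c = rho_f*Vf + rho_m*(1-Vf) = 2.4*0.48 + 1.3*0.52 = 1.828 g/cm^3

1.828 g/cm^3


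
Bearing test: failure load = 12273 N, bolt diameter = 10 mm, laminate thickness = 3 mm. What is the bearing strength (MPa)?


sigma_br = F/(d*h) = 12273/(10*3) = 409.1 MPa

409.1 MPa


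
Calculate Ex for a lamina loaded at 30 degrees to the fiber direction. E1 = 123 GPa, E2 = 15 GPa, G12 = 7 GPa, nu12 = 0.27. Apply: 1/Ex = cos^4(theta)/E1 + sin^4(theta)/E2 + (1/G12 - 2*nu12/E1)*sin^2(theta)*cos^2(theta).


cos^4(30) = 0.5625, sin^4(30) = 0.0625, sin^2(30)*cos^2(30) = 0.1875
1/G12 - 2*nu12/E1 = 1/7 - 2*0.27/123 = 0.138467 GPa^-1
1/Ex = 0.5625/123 + 0.0625/15 + 0.138467*0.1875 = 0.0347024 GPa^-1
Ex = 28.82 GPa

28.82 GPa


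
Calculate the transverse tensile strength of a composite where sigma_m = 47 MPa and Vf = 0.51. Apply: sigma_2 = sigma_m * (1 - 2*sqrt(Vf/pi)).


factor = 1 - 2*sqrt(0.51/pi) = 0.1942
sigma_2 = 47 * 0.1942 = 9.13 MPa

9.13 MPa


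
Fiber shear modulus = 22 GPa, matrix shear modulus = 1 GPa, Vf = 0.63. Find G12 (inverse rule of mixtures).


1/G12 = Vf/Gf + (1-Vf)/Gm = 0.63/22 + 0.37/1
G12 = 2.51 GPa

2.51 GPa


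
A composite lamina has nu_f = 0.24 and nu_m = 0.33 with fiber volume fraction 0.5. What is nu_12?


nu_12 = nu_f*Vf + nu_m*(1-Vf) = 0.24*0.5 + 0.33*0.5 = 0.285

0.285


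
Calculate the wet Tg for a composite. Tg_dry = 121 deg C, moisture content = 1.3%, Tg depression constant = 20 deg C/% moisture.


Tg_wet = Tg_dry - k*moisture = 121 - 20*1.3 = 95.0 deg C

95.0 deg C


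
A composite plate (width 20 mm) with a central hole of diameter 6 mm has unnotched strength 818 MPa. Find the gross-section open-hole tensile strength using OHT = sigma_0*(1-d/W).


OHT = sigma_0*(1-d/W) = 818*(1-6/20) = 572.6 MPa

572.6 MPa


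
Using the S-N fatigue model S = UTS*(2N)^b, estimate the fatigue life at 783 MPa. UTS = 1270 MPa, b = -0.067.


N = 0.5 * (S/UTS)^(1/b) = 0.5 * (783/1270)^(1/-0.067) = 682.2203 cycles

682.2203 cycles


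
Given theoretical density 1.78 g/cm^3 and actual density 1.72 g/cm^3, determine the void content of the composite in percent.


Void% = (rho_theo - rho_actual)/rho_theo * 100 = (1.78 - 1.72)/1.78 * 100 = 3.37%

3.37%


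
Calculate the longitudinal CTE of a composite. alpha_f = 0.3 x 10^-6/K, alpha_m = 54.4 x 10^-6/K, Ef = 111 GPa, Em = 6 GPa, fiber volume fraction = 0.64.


E1 = Ef*Vf + Em*(1-Vf) = 73.2
alpha_1 = (alpha_f*Ef*Vf + alpha_m*Em*(1-Vf))/E1 = 1.9 x 10^-6/K

1.9 x 10^-6/K


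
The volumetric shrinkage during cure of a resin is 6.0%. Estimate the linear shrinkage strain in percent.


Linear shrinkage ≈ vol_shrink/3 = 6.0/3 = 2.0%

2.0%


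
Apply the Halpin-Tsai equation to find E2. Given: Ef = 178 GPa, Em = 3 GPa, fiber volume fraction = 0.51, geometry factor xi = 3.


eta = (Ef/Em - 1)/(Ef/Em + xi) = (59.3333 - 1)/(59.3333 + 3) = 0.9358
E2 = Em*(1+xi*eta*Vf)/(1-eta*Vf) = 13.96 GPa

13.96 GPa


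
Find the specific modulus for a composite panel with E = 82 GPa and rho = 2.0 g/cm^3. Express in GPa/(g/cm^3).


Specific stiffness = E/rho = 82/2.0 = 41.0 GPa/(g/cm^3)

41.0 GPa/(g/cm^3)


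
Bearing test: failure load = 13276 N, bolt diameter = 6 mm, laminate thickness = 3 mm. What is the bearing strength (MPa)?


sigma_br = F/(d*h) = 13276/(6*3) = 737.6 MPa

737.6 MPa


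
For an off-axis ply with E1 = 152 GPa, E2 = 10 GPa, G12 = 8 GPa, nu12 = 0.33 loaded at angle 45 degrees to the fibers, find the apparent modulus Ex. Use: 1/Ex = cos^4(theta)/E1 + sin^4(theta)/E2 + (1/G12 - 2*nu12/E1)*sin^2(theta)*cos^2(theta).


cos^4(45) = 0.25, sin^4(45) = 0.25, sin^2(45)*cos^2(45) = 0.25
1/G12 - 2*nu12/E1 = 1/8 - 2*0.33/152 = 0.120658 GPa^-1
1/Ex = 0.25/152 + 0.25/10 + 0.120658*0.25 = 0.0568092 GPa^-1
Ex = 17.6 GPa

17.6 GPa
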